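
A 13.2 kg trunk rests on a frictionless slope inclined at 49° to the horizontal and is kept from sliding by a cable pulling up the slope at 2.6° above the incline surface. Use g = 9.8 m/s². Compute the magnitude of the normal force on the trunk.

N ≈ 80.4 N

Take axes along and perpendicular to the incline. Weight components: W sin 49° = 97.63 N down-slope, W cos 49° = 84.87 N into the surface.
Along incline: T cos 2.6° = W sin 49° → T = 97.73 N.
Perpendicular: N = W cos 49° − T sin 2.6° = 80.43 N.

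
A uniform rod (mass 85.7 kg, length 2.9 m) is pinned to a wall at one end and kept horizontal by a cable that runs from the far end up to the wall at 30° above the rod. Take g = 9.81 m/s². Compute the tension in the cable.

Take torques about the hinge: T sin 30° · 2.9 = 85.7×9.81×1.45 = 1219 N·m.
So T = 1219 / (0.5000 × 2.9) = 840.72 N.

T ≈ 841 N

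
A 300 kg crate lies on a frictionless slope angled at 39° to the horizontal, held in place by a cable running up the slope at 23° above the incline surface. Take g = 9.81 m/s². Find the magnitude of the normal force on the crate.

Take axes along and perpendicular to the incline. Weight components: W sin 39° = 1852 N down-slope, W cos 39° = 2287 N into the surface.
Along incline: T cos 23° = W sin 39° → T = 2012 N.
Perpendicular: N = W cos 39° − T sin 23° = 1501 N.

N ≈ 1500 N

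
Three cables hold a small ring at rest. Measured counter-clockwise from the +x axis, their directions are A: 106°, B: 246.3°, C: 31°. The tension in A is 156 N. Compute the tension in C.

T_C ≈ 172 N

Resolve: ΣF_x = 156 cos 106° + T_B cos 246.3° + T_C cos 31° = 0.
        ΣF_y = 156 sin 106° + T_B sin 246.3° + T_C sin 31° = 0.
The known terms sum to (-43, 150) N, so -0.4019 T_B + 0.8572 T_C = 43 and -0.9157 T_B + 0.5150 T_C = -150.
Solving simultaneously: T_B = 260.8 N, T_C = 172.4 N.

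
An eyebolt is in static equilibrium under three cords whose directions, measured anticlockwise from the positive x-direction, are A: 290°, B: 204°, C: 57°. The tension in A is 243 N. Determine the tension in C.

T_C ≈ 445 N

Resolve: ΣF_x = 243 cos 290° + T_B cos 204° + T_C cos 57° = 0.
        ΣF_y = 243 sin 290° + T_B sin 204° + T_C sin 57° = 0.
The known terms sum to (83.11, -228.3) N, so -0.9135 T_B + 0.5446 T_C = -83.11 and -0.4067 T_B + 0.8387 T_C = 228.3.
Solving simultaneously: T_B = 356.3 N, T_C = 445.1 N.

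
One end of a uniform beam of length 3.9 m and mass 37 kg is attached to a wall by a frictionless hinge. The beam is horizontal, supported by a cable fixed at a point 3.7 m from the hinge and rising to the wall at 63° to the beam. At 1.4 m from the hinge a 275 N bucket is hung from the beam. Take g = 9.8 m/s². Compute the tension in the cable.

T ≈ 331 N

Take torques about the hinge: T sin 63° · 3.7 = 37×9.8×1.95 + 275×1.4 = 1092.1 N·m.
So T = 1092.1 / (0.8910 × 3.7) = 331.26 N.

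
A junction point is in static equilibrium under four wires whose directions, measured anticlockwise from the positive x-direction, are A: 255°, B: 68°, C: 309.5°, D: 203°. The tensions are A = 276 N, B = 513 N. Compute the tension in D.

T_D ≈ 236 N

Resolve: ΣF_x = 276 cos 255° + 513 cos 68° + T_C cos 309.5° + T_D cos 203° = 0.
        ΣF_y = 276 sin 255° + 513 sin 68° + T_C sin 309.5° + T_D sin 203° = 0.
The known terms sum to (120.7, 209) N, so 0.6361 T_C − 0.9205 T_D = -120.7 and -0.7716 T_C − 0.3907 T_D = -209.
Solving simultaneously: T_C = 151.5 N, T_D = 235.8 N.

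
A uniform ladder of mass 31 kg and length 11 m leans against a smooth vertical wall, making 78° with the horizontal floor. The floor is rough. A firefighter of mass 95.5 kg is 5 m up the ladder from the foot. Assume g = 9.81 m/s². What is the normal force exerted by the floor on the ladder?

ΣF_y = 0: N_floor = 31×9.81 + 95.5×9.81 = 1241 N.

N_floor ≈ 1240 N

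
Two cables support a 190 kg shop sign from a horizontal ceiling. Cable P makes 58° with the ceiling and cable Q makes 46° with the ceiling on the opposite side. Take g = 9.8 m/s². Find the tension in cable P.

Weight W = 190 × 9.8 = 1862 N acts straight down.
Horizontal: T_P cos 58° = T_Q cos 46°  →  T_Q = 0.7628 T_P.
Vertical: T_P sin 58° + T_Q sin 46° = 1862.
Substituting the horizontal relation into the vertical equation gives 1.397 T_P = 1862, so T_P = 1333 N.

T_P ≈ 1330 N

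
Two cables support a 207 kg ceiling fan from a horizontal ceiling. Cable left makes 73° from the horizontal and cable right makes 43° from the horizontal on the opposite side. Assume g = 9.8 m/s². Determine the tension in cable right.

T_right ≈ 660 N

Weight W = 207 × 9.8 = 2029 N acts straight down.
Horizontal: T_left cos 73° = T_right cos 43°  →  T_left = 2.501 T_right.
Vertical: T_left sin 73° + T_right sin 43° = 2029.
Substituting the horizontal relation into the vertical equation gives 3.074 T_right = 2029, so T_right = 659.9 N.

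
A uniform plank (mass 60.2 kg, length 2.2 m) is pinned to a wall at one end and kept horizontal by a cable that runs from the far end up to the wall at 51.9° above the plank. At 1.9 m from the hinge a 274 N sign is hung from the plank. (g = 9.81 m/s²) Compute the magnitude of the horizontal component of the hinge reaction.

Take torques about the hinge: T sin 51.9° · 2.2 = 60.2×9.81×1.1 + 274×1.9 = 1170.2 N·m.
So T = 1170.2 / (0.7869 × 2.2) = 675.94 N.
ΣF_x = 0: H_x = T cos 51.9° = 417.08 N.

H_x ≈ 417 N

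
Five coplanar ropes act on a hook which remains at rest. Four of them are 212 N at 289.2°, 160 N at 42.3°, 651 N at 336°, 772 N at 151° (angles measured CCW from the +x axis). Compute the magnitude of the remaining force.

F ≈ 109 N

Sum the known components: ΣF_x = 107.6 N, ΣF_y = 16.96 N.
For equilibrium the remaining force must supply (−ΣF_x, −ΣF_y) = (-107.6, -16.96) N.
Magnitude = √((-107.6)² + (-16.96)²) = 108.9 N; direction = atan2(-16.96, -107.6) = 189.0°.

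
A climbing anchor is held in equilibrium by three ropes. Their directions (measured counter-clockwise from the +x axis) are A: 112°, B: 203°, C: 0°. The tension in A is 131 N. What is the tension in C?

Resolve: ΣF_x = 131 cos 112° + T_B cos 203° + T_C cos 0° = 0.
        ΣF_y = 131 sin 112° + T_B sin 203° + T_C sin 0° = 0.
The known terms sum to (-49.07, 121.5) N, so -0.9205 T_B + 1.0000 T_C = 49.07 and -0.3907 T_B + 0.0000 T_C = -121.5.
Solving simultaneously: T_B = 310.9 N, T_C = 335.2 N.

T_C ≈ 335 N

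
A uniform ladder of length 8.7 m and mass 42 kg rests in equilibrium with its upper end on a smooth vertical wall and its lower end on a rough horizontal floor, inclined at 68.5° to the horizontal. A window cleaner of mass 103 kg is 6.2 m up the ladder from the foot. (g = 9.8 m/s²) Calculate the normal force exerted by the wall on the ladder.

Torques about the foot: N_wall · 8.7 sin 68.5° = 42×9.8×4.35 cos 68.5° + 103×9.8×6.2 cos 68.5° → N_wall = 364.42 N.

N_wall ≈ 364 N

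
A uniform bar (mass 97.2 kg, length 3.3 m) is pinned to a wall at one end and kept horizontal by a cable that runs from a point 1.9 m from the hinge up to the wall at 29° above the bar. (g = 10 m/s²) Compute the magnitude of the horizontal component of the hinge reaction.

H_x ≈ 1520 N

Take torques about the hinge: T sin 29° · 1.9 = 97.2×10×1.65 = 1603.8 N·m.
So T = 1603.8 / (0.4848 × 1.9) = 1741.1 N.
ΣF_x = 0: H_x = T cos 29° = 1522.8 N.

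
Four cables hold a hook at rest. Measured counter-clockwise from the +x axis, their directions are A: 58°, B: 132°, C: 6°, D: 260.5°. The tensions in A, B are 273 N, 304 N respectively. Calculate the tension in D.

Resolve: ΣF_x = 273 cos 58° + 304 cos 132° + T_C cos 6° + T_D cos 260.5° = 0.
        ΣF_y = 273 sin 58° + 304 sin 132° + T_C sin 6° + T_D sin 260.5° = 0.
The known terms sum to (-58.75, 457.4) N, so 0.9945 T_C − 0.1650 T_D = 58.75 and 0.1045 T_C − 0.9863 T_D = -457.4.
Solving simultaneously: T_C = 138.5 N, T_D = 478.5 N.

T_D ≈ 478 N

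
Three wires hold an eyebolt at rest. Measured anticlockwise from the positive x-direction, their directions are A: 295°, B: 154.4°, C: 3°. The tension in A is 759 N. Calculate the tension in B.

Resolve: ΣF_x = 759 cos 295° + T_B cos 154.4° + T_C cos 3° = 0.
        ΣF_y = 759 sin 295° + T_B sin 154.4° + T_C sin 3° = 0.
The known terms sum to (320.8, -687.9) N, so -0.9018 T_B + 0.9986 T_C = -320.8 and 0.4321 T_B + 0.0523 T_C = 687.9.
Solving simultaneously: T_B = 1470 N, T_C = 1006 N.

T_B ≈ 1470 N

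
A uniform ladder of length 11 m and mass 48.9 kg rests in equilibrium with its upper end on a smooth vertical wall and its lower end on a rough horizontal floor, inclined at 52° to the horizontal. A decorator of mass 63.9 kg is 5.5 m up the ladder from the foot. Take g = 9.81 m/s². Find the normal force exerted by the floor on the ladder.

N_floor ≈ 1110 N

ΣF_y = 0: N_floor = 48.9×9.81 + 63.9×9.81 = 1106.6 N.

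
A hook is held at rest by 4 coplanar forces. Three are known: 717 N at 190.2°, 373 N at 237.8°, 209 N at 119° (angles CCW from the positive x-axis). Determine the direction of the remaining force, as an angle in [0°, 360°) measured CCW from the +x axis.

Sum the known components: ΣF_x = -1006 N, ΣF_y = -259.8 N.
For equilibrium the remaining force must supply (−ΣF_x, −ΣF_y) = (1006, 259.8) N.
Magnitude = √((1006)² + (259.8)²) = 1039 N; direction = atan2(259.8, 1006) = 14.5°.

θ ≈ 14.5°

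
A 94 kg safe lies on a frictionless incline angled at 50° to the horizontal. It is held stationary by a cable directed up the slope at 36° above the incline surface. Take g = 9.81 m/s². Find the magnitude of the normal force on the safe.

Take axes along and perpendicular to the incline. Weight components: W sin 50° = 706.4 N down-slope, W cos 50° = 592.7 N into the surface.
Along incline: T cos 36° = W sin 50° → T = 873.2 N.
Perpendicular: N = W cos 50° − T sin 36° = 79.51 N.

N ≈ 79.5 N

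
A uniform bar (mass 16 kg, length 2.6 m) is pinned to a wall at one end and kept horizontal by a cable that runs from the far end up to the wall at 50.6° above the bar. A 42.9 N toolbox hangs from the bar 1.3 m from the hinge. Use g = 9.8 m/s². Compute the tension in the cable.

Take torques about the hinge: T sin 50.6° · 2.6 = 16×9.8×1.3 + 42.9×1.3 = 259.61 N·m.
So T = 259.61 / (0.7727 × 2.6) = 129.22 N.

T ≈ 129 N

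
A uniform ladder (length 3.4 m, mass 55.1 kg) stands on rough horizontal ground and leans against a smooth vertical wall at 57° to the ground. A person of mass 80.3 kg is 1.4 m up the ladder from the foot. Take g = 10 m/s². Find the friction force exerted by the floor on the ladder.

Torques about the foot: N_wall · 3.4 sin 57° = 55.1×10×1.7 cos 57° + 80.3×10×1.4 cos 57° → N_wall = 393.64 N.
ΣF_x = 0: f_floor = N_wall = 393.64 N.

f ≈ 394 N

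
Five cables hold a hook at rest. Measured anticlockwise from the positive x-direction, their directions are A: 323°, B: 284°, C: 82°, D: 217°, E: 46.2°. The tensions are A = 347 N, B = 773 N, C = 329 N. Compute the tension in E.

T_E ≈ 5080 N

Resolve: ΣF_x = 347 cos 323° + 773 cos 284° + 329 cos 82° + T_D cos 217° + T_E cos 46.2° = 0.
        ΣF_y = 347 sin 323° + 773 sin 284° + 329 sin 82° + T_D sin 217° + T_E sin 46.2° = 0.
The known terms sum to (509.9, -633.1) N, so -0.7986 T_D + 0.6921 T_E = -509.9 and -0.6018 T_D + 0.7218 T_E = 633.1.
Solving simultaneously: T_D = 5043 N, T_E = 5082 N.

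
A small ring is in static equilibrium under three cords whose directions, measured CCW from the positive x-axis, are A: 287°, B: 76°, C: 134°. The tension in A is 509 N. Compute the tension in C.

T_C ≈ 309 N

Resolve: ΣF_x = 509 cos 287° + T_B cos 76° + T_C cos 134° = 0.
        ΣF_y = 509 sin 287° + T_B sin 76° + T_C sin 134° = 0.
The known terms sum to (148.8, -486.8) N, so 0.2419 T_B − 0.6947 T_C = -148.8 and 0.9703 T_B + 0.7193 T_C = 486.8.
Solving simultaneously: T_B = 272.5 N, T_C = 309.1 N.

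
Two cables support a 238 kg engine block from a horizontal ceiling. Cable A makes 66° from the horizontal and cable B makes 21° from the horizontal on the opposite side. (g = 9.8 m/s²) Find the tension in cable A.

T_A ≈ 2180 N

Weight W = 238 × 9.8 = 2332 N acts straight down.
Horizontal: T_A cos 66° = T_B cos 21°  →  T_B = 0.4357 T_A.
Vertical: T_A sin 66° + T_B sin 21° = 2332.
Substituting the horizontal relation into the vertical equation gives 1.07 T_A = 2332, so T_A = 2180 N.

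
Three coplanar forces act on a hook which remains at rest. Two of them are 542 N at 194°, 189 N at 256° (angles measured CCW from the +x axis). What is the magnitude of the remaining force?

Sum the known components: ΣF_x = -571.6 N, ΣF_y = -314.5 N.
For equilibrium the remaining force must supply (−ΣF_x, −ΣF_y) = (571.6, 314.5) N.
Magnitude = √((571.6)² + (314.5)²) = 652.4 N; direction = atan2(314.5, 571.6) = 28.8°.

F ≈ 652 N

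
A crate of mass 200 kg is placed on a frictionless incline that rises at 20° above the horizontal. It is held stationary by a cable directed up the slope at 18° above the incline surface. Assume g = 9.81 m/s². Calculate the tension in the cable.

Take axes along and perpendicular to the incline. Weight components: W sin 20° = 671 N down-slope, W cos 20° = 1844 N into the surface.
Along incline: T cos 18° = W sin 20° → T = 705.6 N.
Perpendicular: N = W cos 20° − T sin 18° = 1626 N.

T ≈ 706 N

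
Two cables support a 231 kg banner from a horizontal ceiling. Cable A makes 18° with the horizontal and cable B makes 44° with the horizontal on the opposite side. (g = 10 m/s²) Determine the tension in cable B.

Weight W = 231 × 10 = 2310 N acts straight down.
Horizontal: T_A cos 18° = T_B cos 44°  →  T_A = 0.7564 T_B.
Vertical: T_A sin 18° + T_B sin 44° = 2310.
Substituting the horizontal relation into the vertical equation gives 0.9284 T_B = 2310, so T_B = 2488 N.

T_B ≈ 2490 N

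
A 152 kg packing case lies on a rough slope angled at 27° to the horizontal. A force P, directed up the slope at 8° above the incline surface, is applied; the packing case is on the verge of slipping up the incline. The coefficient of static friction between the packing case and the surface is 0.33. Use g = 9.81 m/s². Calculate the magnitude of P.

P ≈ 1080 N

On the verge of sliding up the incline, friction equals μN and acts down the slope.
Perpendicular: N + P sin 8° = W cos 27° = 1329 N.
Along incline: P cos 8° = W sin 27° + μN  with W sin 27° = 677 N.
Solving the pair for P and N: P = 1076 N, N = 1179 N (and f = μN = 389 N).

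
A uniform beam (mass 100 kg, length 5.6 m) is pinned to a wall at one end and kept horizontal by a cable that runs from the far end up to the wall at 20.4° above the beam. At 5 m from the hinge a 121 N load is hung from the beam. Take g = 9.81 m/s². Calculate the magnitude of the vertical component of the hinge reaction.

|H_y| ≈ 503 N

Take torques about the hinge: T sin 20.4° · 5.6 = 100×9.81×2.8 + 121×5 = 3351.8 N·m.
So T = 3351.8 / (0.3486 × 5.6) = 1717.1 N.
ΣF_y = 0: H_y = (100×9.81 + 121) − T sin 20.4° = 1102 − 598.54 = 503.46 N.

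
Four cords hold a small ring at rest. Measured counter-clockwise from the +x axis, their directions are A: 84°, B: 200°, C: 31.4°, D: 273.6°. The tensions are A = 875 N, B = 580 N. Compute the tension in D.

Resolve: ΣF_x = 875 cos 84° + 580 cos 200° + T_C cos 31.4° + T_D cos 273.6° = 0.
        ΣF_y = 875 sin 84° + 580 sin 200° + T_C sin 31.4° + T_D sin 273.6° = 0.
The known terms sum to (-453.6, 671.8) N, so 0.8536 T_C + 0.0628 T_D = 453.6 and 0.5210 T_C − 0.9980 T_D = -671.8.
Solving simultaneously: T_C = 464 N, T_D = 915.4 N.

T_D ≈ 915 N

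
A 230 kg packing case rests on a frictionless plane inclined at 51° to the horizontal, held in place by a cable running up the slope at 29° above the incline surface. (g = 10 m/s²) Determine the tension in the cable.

T ≈ 2040 N

Take axes along and perpendicular to the incline. Weight components: W sin 51° = 1787 N down-slope, W cos 51° = 1447 N into the surface.
Along incline: T cos 29° = W sin 51° → T = 2044 N.
Perpendicular: N = W cos 51° − T sin 29° = 456.6 N.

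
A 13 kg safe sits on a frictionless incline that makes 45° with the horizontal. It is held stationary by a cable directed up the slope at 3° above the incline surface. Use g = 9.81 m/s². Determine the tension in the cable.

Take axes along and perpendicular to the incline. Weight components: W sin 45° = 90.18 N down-slope, W cos 45° = 90.18 N into the surface.
Along incline: T cos 3° = W sin 45° → T = 90.3 N.
Perpendicular: N = W cos 45° − T sin 3° = 85.45 N.

T ≈ 90.3 N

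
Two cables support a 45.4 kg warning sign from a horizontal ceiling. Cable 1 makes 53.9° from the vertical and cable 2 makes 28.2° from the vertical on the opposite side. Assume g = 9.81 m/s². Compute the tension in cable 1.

T_1 ≈ 212 N

Angles from the horizontal: cable 1 is 90° − 53.9° = 36.1°, cable 2 is 90° − 28.2° = 61.8°.
Weight W = 45.4 × 9.81 = 445.4 N acts straight down.
Horizontal: T_1 cos 36.1° = T_2 cos 61.8°  →  T_2 = 1.71 T_1.
Vertical: T_1 sin 36.1° + T_2 sin 61.8° = 445.4.
Substituting the horizontal relation into the vertical equation gives 2.096 T_1 = 445.4, so T_1 = 212.5 N.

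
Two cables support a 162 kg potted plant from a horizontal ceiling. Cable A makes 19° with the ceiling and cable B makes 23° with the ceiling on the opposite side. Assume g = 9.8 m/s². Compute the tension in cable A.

Weight W = 162 × 9.8 = 1588 N acts straight down.
Horizontal: T_A cos 19° = T_B cos 23°  →  T_B = 1.027 T_A.
Vertical: T_A sin 19° + T_B sin 23° = 1588.
Substituting the horizontal relation into the vertical equation gives 0.7269 T_A = 1588, so T_A = 2184 N.

T_A ≈ 2180 N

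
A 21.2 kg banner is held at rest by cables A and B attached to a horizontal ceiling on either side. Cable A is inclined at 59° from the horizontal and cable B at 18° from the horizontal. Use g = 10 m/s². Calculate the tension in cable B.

Weight W = 21.2 × 10 = 212 N acts straight down.
Horizontal: T_A cos 59° = T_B cos 18°  →  T_A = 1.847 T_B.
Vertical: T_A sin 59° + T_B sin 18° = 212.
Substituting the horizontal relation into the vertical equation gives 1.892 T_B = 212, so T_B = 112.1 N.

T_B ≈ 112 N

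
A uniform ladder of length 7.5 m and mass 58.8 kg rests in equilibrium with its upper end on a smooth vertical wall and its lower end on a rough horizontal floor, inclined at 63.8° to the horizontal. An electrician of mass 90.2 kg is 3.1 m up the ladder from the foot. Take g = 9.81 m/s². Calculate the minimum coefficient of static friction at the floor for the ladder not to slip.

μ_min ≈ 0.220

ΣF_y = 0: N_floor = 58.8×9.81 + 90.2×9.81 = 1461.7 N.
Torques about the foot: N_wall · 7.5 sin 63.8° = 58.8×9.81×3.75 cos 63.8° + 90.2×9.81×3.1 cos 63.8° → N_wall = 321.89 N.
ΣF_x = 0: f_floor = N_wall = 321.89 N.
μ_min = f_floor / N_floor = 321.89 / 1461.7 = 0.2202.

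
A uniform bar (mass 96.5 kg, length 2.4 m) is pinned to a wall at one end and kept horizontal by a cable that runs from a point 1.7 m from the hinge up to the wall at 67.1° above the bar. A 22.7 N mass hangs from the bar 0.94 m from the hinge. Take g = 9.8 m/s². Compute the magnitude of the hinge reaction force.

Take torques about the hinge: T sin 67.1° · 1.7 = 96.5×9.8×1.2 + 22.7×0.94 = 1156.2 N·m.
So T = 1156.2 / (0.9212 × 1.7) = 738.29 N.
ΣF_x = 0: H_x = T cos 67.1° = 287.29 N.
ΣF_y = 0: H_y = (96.5×9.8 + 22.7) − T sin 67.1° = 968.4 − 680.1 = 288.3 N.
|H| = √(H_x² + H_y²) = √((287.29)² + (288.3)²) = 407 N.

|H| ≈ 407 N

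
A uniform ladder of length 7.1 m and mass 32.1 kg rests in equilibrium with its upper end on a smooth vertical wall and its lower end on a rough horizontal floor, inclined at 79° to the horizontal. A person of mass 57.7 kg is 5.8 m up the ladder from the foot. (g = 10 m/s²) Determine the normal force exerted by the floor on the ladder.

ΣF_y = 0: N_floor = 32.1×10 + 57.7×10 = 898 N.

N_floor ≈ 898 N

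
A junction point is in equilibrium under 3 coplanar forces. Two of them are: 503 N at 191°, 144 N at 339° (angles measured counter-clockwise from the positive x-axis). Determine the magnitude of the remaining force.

F ≈ 388 N

Sum the known components: ΣF_x = -359.3 N, ΣF_y = -147.6 N.
For equilibrium the remaining force must supply (−ΣF_x, −ΣF_y) = (359.3, 147.6) N.
Magnitude = √((359.3)² + (147.6)²) = 388.4 N; direction = atan2(147.6, 359.3) = 22.3°.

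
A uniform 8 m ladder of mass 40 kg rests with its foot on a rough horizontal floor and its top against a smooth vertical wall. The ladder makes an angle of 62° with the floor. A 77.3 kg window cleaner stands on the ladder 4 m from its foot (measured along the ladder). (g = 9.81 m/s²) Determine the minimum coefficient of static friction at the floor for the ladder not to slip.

ΣF_y = 0: N_floor = 40×9.81 + 77.3×9.81 = 1150.7 N.
Torques about the foot: N_wall · 8 sin 62° = 40×9.81×4 cos 62° + 77.3×9.81×4 cos 62° → N_wall = 305.92 N.
ΣF_x = 0: f_floor = N_wall = 305.92 N.
μ_min = f_floor / N_floor = 305.92 / 1150.7 = 0.2659.

μ_min ≈ 0.266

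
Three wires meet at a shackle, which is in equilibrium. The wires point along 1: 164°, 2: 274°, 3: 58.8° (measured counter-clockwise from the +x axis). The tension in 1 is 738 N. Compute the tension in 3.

Resolve: ΣF_x = 738 cos 164° + T_2 cos 274° + T_3 cos 58.8° = 0.
        ΣF_y = 738 sin 164° + T_2 sin 274° + T_3 sin 58.8° = 0.
The known terms sum to (-709.4, 203.4) N, so 0.0698 T_2 + 0.5180 T_3 = 709.4 and -0.9976 T_2 + 0.8554 T_3 = -203.4.
Solving simultaneously: T_2 = 1236 N, T_3 = 1203 N.

T_3 ≈ 1200 N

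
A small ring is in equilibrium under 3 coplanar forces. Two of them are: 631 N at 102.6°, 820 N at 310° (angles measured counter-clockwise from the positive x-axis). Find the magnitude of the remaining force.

F ≈ 390 N

Sum the known components: ΣF_x = 389.4 N, ΣF_y = -12.35 N.
For equilibrium the remaining force must supply (−ΣF_x, −ΣF_y) = (-389.4, 12.35) N.
Magnitude = √((-389.4)² + (12.35)²) = 389.6 N; direction = atan2(12.35, -389.4) = 178.2°.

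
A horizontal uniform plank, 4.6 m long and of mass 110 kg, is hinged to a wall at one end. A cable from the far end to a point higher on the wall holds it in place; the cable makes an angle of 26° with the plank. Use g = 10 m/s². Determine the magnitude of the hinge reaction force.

Take torques about the hinge: T sin 26° · 4.6 = 110×10×2.3 = 2530 N·m.
So T = 2530 / (0.4384 × 4.6) = 1254.6 N.
ΣF_x = 0: H_x = T cos 26° = 1127.7 N.
ΣF_y = 0: H_y = (110×10) − T sin 26° = 1100 − 550 = 550 N.
|H| = √(H_x² + H_y²) = √((1127.7)² + (550)²) = 1254.6 N.

|H| ≈ 1250 N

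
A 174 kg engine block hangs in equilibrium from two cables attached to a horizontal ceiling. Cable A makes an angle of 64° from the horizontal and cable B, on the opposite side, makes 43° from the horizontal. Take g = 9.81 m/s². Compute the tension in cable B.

Weight W = 174 × 9.81 = 1707 N acts straight down.
Horizontal: T_A cos 64° = T_B cos 43°  →  T_A = 1.668 T_B.
Vertical: T_A sin 64° + T_B sin 43° = 1707.
Substituting the horizontal relation into the vertical equation gives 2.181 T_B = 1707, so T_B = 782.5 N.

T_B ≈ 782 N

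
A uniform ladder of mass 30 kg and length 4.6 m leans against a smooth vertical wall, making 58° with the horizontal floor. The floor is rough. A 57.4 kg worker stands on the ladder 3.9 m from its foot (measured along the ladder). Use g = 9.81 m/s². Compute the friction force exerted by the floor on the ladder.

Torques about the foot: N_wall · 4.6 sin 58° = 30×9.81×2.3 cos 58° + 57.4×9.81×3.9 cos 58° → N_wall = 390.27 N.
ΣF_x = 0: f_floor = N_wall = 390.27 N.

f ≈ 390 N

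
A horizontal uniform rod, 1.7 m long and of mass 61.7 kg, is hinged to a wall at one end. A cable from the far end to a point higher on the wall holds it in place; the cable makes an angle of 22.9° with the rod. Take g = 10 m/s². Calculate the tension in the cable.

Take torques about the hinge: T sin 22.9° · 1.7 = 61.7×10×0.85 = 524.45 N·m.
So T = 524.45 / (0.3891 × 1.7) = 792.81 N.

T ≈ 793 N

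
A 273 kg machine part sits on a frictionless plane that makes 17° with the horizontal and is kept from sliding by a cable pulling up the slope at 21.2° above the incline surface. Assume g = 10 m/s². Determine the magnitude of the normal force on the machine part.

Take axes along and perpendicular to the incline. Weight components: W sin 17° = 798.2 N down-slope, W cos 17° = 2611 N into the surface.
Along incline: T cos 21.2° = W sin 17° → T = 856.1 N.
Perpendicular: N = W cos 17° − T sin 21.2° = 2301 N.

N ≈ 2300 N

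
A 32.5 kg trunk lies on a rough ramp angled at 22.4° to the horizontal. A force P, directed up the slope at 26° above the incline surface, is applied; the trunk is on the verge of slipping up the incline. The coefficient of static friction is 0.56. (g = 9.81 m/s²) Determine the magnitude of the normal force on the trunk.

N ≈ 185 N

On the verge of sliding up the incline, friction equals μN and acts down the slope.
Perpendicular: N + P sin 26° = W cos 22.4° = 294.8 N.
Along incline: P cos 26° = W sin 22.4° + μN  with W sin 22.4° = 121.5 N.
Solving the pair for P and N: P = 250.4 N, N = 185 N (and f = μN = 103.6 N).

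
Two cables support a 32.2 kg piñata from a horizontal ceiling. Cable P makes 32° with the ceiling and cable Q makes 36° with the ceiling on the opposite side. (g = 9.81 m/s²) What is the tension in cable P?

T_P ≈ 276 N

Weight W = 32.2 × 9.81 = 315.9 N acts straight down.
Horizontal: T_P cos 32° = T_Q cos 36°  →  T_Q = 1.048 T_P.
Vertical: T_P sin 32° + T_Q sin 36° = 315.9.
Substituting the horizontal relation into the vertical equation gives 1.146 T_P = 315.9, so T_P = 275.6 N.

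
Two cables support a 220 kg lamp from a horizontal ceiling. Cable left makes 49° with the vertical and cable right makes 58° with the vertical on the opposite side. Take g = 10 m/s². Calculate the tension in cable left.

Angles from the horizontal: cable left is 90° − 49° = 41°, cable right is 90° − 58° = 32°.
Weight W = 220 × 10 = 2200 N acts straight down.
Horizontal: T_left cos 41° = T_right cos 32°  →  T_right = 0.8899 T_left.
Vertical: T_left sin 41° + T_right sin 32° = 2200.
Substituting the horizontal relation into the vertical equation gives 1.128 T_left = 2200, so T_left = 1951 N.

T_left ≈ 1950 N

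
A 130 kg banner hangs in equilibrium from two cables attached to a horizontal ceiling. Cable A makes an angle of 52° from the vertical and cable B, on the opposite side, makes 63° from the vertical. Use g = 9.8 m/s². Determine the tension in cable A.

T_A ≈ 1250 N

Angles from the horizontal: cable A is 90° − 52° = 38°, cable B is 90° − 63° = 27°.
Weight W = 130 × 9.8 = 1274 N acts straight down.
Horizontal: T_A cos 38° = T_B cos 27°  →  T_B = 0.8844 T_A.
Vertical: T_A sin 38° + T_B sin 27° = 1274.
Substituting the horizontal relation into the vertical equation gives 1.017 T_A = 1274, so T_A = 1252 N.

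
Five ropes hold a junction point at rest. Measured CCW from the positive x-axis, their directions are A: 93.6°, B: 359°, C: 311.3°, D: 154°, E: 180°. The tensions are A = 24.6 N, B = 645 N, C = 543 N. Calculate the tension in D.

Resolve: ΣF_x = 24.6 cos 93.6° + 645 cos 359° + 543 cos 311.3° + T_D cos 154° + T_E cos 180° = 0.
        ΣF_y = 24.6 sin 93.6° + 645 sin 359° + 543 sin 311.3° + T_D sin 154° + T_E sin 180° = 0.
The known terms sum to (1002, -394.6) N, so -0.8988 T_D − 1.0000 T_E = -1002 and 0.4384 T_D + 0.0000 T_E = 394.6.
Solving simultaneously: T_D = 900.2 N, T_E = 192.6 N.

T_D ≈ 900 N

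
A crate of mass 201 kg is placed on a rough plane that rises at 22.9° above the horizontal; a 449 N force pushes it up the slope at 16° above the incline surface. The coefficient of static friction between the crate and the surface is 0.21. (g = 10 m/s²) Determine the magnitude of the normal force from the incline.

Axes along / perpendicular to the incline. W sin 22.9° = 782.1 N down-slope; W cos 22.9° = 1852 N into the surface.
Perpendicular: N = W cos 22.9° − P sin 16° = 1852 − 123.8 = 1728 N.
Along incline: P cos 16° + f = W sin 22.9° (friction acts up-slope) → f = 782.1 − 431.6 = 350.5 N.
|f| = 350.5 N ≤ μN = 362.8 N, so the crate is indeed static.

N ≈ 1730 N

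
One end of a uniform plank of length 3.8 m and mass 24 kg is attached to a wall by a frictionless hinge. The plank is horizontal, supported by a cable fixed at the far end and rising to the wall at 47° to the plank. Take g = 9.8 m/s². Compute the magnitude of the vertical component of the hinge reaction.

Take torques about the hinge: T sin 47° · 3.8 = 24×9.8×1.9 = 446.88 N·m.
So T = 446.88 / (0.7314 × 3.8) = 160.8 N.
ΣF_y = 0: H_y = (24×9.8) − T sin 47° = 235.2 − 117.6 = 117.6 N.

|H_y| ≈ 118 N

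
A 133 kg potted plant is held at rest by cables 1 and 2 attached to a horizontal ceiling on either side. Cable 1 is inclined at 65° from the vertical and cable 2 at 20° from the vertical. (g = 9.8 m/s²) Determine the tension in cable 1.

Angles from the horizontal: cable 1 is 90° − 65° = 25°, cable 2 is 90° − 20° = 70°.
Weight W = 133 × 9.8 = 1303 N acts straight down.
Horizontal: T_1 cos 25° = T_2 cos 70°  →  T_2 = 2.65 T_1.
Vertical: T_1 sin 25° + T_2 sin 70° = 1303.
Substituting the horizontal relation into the vertical equation gives 2.913 T_1 = 1303, so T_1 = 447.5 N.

T_1 ≈ 447 N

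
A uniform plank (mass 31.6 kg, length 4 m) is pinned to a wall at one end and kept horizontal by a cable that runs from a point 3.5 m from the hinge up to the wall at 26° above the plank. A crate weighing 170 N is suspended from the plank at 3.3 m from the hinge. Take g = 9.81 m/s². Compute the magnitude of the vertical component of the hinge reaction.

|H_y| ≈ 143 N

Take torques about the hinge: T sin 26° · 3.5 = 31.6×9.81×2 + 170×3.3 = 1181 N·m.
So T = 1181 / (0.4384 × 3.5) = 769.73 N.
ΣF_y = 0: H_y = (31.6×9.81 + 170) − T sin 26° = 480 − 337.43 = 142.57 N.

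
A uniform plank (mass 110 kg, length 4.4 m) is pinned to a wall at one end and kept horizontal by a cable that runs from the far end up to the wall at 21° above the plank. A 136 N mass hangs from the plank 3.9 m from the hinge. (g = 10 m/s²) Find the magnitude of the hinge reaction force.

|H| ≈ 1840 N

Take torques about the hinge: T sin 21° · 4.4 = 110×10×2.2 + 136×3.9 = 2950.4 N·m.
So T = 2950.4 / (0.3584 × 4.4) = 1871.1 N.
ΣF_x = 0: H_x = T cos 21° = 1746.8 N.
ΣF_y = 0: H_y = (110×10 + 136) − T sin 21° = 1236 − 670.55 = 565.45 N.
|H| = √(H_x² + H_y²) = √((1746.8)² + (565.45)²) = 1836.1 N.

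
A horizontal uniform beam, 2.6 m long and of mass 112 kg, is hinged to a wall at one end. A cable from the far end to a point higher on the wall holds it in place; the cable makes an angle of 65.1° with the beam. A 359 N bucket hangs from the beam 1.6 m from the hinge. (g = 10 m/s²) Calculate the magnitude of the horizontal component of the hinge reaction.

Take torques about the hinge: T sin 65.1° · 2.6 = 112×10×1.3 + 359×1.6 = 2030.4 N·m.
So T = 2030.4 / (0.9070 × 2.6) = 860.95 N.
ΣF_x = 0: H_x = T cos 65.1° = 362.49 N.

H_x ≈ 362 N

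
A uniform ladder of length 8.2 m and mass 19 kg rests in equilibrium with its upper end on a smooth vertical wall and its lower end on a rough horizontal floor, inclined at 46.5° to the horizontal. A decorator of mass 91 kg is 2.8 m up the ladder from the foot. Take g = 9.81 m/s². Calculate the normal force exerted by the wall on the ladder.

Torques about the foot: N_wall · 8.2 sin 46.5° = 19×9.81×4.1 cos 46.5° + 91×9.81×2.8 cos 46.5° → N_wall = 377.71 N.

N_wall ≈ 378 N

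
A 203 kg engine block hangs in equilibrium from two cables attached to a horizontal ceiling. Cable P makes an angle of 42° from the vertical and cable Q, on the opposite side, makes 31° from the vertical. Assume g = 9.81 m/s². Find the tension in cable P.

Angles from the horizontal: cable P is 90° − 42° = 48°, cable Q is 90° − 31° = 59°.
Weight W = 203 × 9.81 = 1991 N acts straight down.
Horizontal: T_P cos 48° = T_Q cos 59°  →  T_Q = 1.299 T_P.
Vertical: T_P sin 48° + T_Q sin 59° = 1991.
Substituting the horizontal relation into the vertical equation gives 1.857 T_P = 1991, so T_P = 1073 N.

T_P ≈ 1070 N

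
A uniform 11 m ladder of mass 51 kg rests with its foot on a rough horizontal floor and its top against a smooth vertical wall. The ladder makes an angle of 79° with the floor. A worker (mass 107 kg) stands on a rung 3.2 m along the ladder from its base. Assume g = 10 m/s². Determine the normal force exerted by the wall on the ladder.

N_wall ≈ 110 N

Torques about the foot: N_wall · 11 sin 79° = 51×10×5.5 cos 79° + 107×10×3.2 cos 79° → N_wall = 110.07 N.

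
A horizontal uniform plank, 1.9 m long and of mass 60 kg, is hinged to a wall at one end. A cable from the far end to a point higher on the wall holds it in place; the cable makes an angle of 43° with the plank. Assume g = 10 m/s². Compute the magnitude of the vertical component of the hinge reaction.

|H_y| ≈ 300 N

Take torques about the hinge: T sin 43° · 1.9 = 60×10×0.95 = 570 N·m.
So T = 570 / (0.6820 × 1.9) = 439.88 N.
ΣF_y = 0: H_y = (60×10) − T sin 43° = 600 − 300 = 300 N.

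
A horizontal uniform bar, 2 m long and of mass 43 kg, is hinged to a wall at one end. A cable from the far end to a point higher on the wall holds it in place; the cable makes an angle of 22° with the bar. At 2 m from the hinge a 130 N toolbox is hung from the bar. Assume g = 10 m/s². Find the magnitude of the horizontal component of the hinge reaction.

H_x ≈ 854 N

Take torques about the hinge: T sin 22° · 2 = 43×10×1 + 130×2 = 690 N·m.
So T = 690 / (0.3746 × 2) = 920.97 N.
ΣF_x = 0: H_x = T cos 22° = 853.9 N.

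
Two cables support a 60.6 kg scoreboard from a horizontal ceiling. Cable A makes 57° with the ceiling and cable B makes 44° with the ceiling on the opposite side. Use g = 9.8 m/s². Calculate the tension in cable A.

T_A ≈ 435 N

Weight W = 60.6 × 9.8 = 593.9 N acts straight down.
Horizontal: T_A cos 57° = T_B cos 44°  →  T_B = 0.7571 T_A.
Vertical: T_A sin 57° + T_B sin 44° = 593.9.
Substituting the horizontal relation into the vertical equation gives 1.365 T_A = 593.9, so T_A = 435.2 N.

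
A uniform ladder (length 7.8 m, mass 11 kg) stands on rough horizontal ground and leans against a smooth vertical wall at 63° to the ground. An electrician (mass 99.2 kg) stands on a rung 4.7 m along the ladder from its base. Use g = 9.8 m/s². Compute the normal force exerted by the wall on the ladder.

N_wall ≈ 326 N

Torques about the foot: N_wall · 7.8 sin 63° = 11×9.8×3.9 cos 63° + 99.2×9.8×4.7 cos 63° → N_wall = 325.94 N.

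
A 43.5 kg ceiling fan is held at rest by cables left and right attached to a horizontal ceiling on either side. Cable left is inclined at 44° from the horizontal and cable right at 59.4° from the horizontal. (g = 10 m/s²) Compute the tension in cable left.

Weight W = 43.5 × 10 = 435 N acts straight down.
Horizontal: T_left cos 44° = T_right cos 59.4°  →  T_right = 1.413 T_left.
Vertical: T_left sin 44° + T_right sin 59.4° = 435.
Substituting the horizontal relation into the vertical equation gives 1.911 T_left = 435, so T_left = 227.6 N.

T_left ≈ 228 N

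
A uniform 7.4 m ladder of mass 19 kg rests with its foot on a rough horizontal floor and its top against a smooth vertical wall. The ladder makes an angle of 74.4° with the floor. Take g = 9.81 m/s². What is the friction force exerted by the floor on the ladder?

Torques about the foot: N_wall · 7.4 sin 74.4° = 19×9.81×3.7 cos 74.4° → N_wall = 26.021 N.
ΣF_x = 0: f_floor = N_wall = 26.021 N.

f ≈ 26 N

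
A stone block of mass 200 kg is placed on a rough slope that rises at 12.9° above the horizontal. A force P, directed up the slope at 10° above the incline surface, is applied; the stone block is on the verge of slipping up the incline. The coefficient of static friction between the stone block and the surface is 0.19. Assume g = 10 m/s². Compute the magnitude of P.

P ≈ 803 N

On the verge of sliding up the incline, friction equals μN and acts down the slope.
Perpendicular: N + P sin 10° = W cos 12.9° = 1950 N.
Along incline: P cos 10° = W sin 12.9° + μN  with W sin 12.9° = 446.5 N.
Solving the pair for P and N: P = 802.6 N, N = 1810 N (and f = μN = 343.9 N).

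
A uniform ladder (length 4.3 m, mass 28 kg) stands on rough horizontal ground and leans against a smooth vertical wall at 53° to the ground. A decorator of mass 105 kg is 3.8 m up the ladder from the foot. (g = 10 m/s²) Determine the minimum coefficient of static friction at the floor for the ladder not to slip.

μ_min ≈ 0.605

ΣF_y = 0: N_floor = 28×10 + 105×10 = 1330 N.
Torques about the foot: N_wall · 4.3 sin 53° = 28×10×2.15 cos 53° + 105×10×3.8 cos 53° → N_wall = 804.73 N.
ΣF_x = 0: f_floor = N_wall = 804.73 N.
μ_min = f_floor / N_floor = 804.73 / 1330 = 0.6051.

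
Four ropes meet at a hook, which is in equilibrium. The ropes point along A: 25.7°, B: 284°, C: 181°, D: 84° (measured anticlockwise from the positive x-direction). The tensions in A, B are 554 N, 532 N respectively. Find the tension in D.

Resolve: ΣF_x = 554 cos 25.7° + 532 cos 284° + T_C cos 181° + T_D cos 84° = 0.
        ΣF_y = 554 sin 25.7° + 532 sin 284° + T_C sin 181° + T_D sin 84° = 0.
The known terms sum to (627.9, -276) N, so -0.9998 T_C + 0.1045 T_D = -627.9 and -0.0175 T_C + 0.9945 T_D = 276.
Solving simultaneously: T_C = 658.2 N, T_D = 289 N.

T_D ≈ 289 N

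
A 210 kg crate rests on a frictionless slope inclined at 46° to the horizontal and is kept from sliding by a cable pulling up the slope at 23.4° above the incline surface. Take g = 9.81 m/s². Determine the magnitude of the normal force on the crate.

N ≈ 790 N

Take axes along and perpendicular to the incline. Weight components: W sin 46° = 1482 N down-slope, W cos 46° = 1431 N into the surface.
Along incline: T cos 23.4° = W sin 46° → T = 1615 N.
Perpendicular: N = W cos 46° − T sin 23.4° = 789.8 N.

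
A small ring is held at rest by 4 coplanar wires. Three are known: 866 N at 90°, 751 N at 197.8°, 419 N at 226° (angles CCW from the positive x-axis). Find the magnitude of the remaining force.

F ≈ 1060 N

Sum the known components: ΣF_x = -1006 N, ΣF_y = 335 N.
For equilibrium the remaining force must supply (−ΣF_x, −ΣF_y) = (1006, -335) N.
Magnitude = √((1006)² + (-335)²) = 1060 N; direction = atan2(-335, 1006) = 341.6°.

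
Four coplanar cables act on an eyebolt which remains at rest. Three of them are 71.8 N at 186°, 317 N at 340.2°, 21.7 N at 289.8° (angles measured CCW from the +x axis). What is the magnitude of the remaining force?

F ≈ 270 N

Sum the known components: ΣF_x = 234.2 N, ΣF_y = -135.3 N.
For equilibrium the remaining force must supply (−ΣF_x, −ΣF_y) = (-234.2, 135.3) N.
Magnitude = √((-234.2)² + (135.3)²) = 270.5 N; direction = atan2(135.3, -234.2) = 150.0°.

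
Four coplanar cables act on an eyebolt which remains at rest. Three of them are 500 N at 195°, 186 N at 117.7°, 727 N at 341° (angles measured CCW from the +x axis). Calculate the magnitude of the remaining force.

Sum the known components: ΣF_x = 118 N, ΣF_y = -201.4 N.
For equilibrium the remaining force must supply (−ΣF_x, −ΣF_y) = (-118, 201.4) N.
Magnitude = √((-118)² + (201.4)²) = 233.4 N; direction = atan2(201.4, -118) = 120.4°.

F ≈ 233 N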